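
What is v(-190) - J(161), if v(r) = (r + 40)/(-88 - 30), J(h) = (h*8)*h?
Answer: -12234637/59 ≈ -2.0737e+5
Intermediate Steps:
J(h) = 8*h**2 (J(h) = (8*h)*h = 8*h**2)
v(r) = -20/59 - r/118 (v(r) = (40 + r)/(-118) = (40 + r)*(-1/118) = -20/59 - r/118)
v(-190) - J(161) = (-20/59 - 1/118*(-190)) - 8*161**2 = (-20/59 + 95/59) - 8*25921 = 75/59 - 1*207368 = 75/59 - 207368 = -12234637/59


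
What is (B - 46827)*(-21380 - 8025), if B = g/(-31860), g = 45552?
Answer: 731181677761/531 ≈ 1.3770e+9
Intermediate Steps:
B = -3796/2655 (B = 45552/(-31860) = 45552*(-1/31860) = -3796/2655 ≈ -1.4298)
(B - 46827)*(-21380 - 8025) = (-3796/2655 - 46827)*(-21380 - 8025) = -124329481/2655*(-29405) = 731181677761/531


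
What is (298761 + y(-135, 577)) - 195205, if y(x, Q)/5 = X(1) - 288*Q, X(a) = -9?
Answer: -727369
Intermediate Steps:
y(x, Q) = -45 - 1440*Q (y(x, Q) = 5*(-9 - 288*Q) = -45 - 1440*Q)
(298761 + y(-135, 577)) - 195205 = (298761 + (-45 - 1440*577)) - 195205 = (298761 + (-45 - 830880)) - 195205 = (298761 - 830925) - 195205 = -532164 - 195205 = -727369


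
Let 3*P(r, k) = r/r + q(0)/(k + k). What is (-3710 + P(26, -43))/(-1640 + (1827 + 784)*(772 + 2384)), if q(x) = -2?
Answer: -239273/531394602 ≈ -0.00045027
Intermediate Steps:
P(r, k) = ⅓ - 1/(3*k) (P(r, k) = (r/r - 2/(k + k))/3 = (1 - 2*1/(2*k))/3 = (1 - 1/k)/3 = ⅓ - 1/(3*k))
(-3710 + P(26, -43))/(-1640 + (1827 + 784)*(772 + 2384)) = (-3710 + (⅓)*(-1 - 43)/(-43))/(-1640 + (1827 + 784)*(772 + 2384)) = (-3710 + (⅓)*(-1/43)*(-44))/(-1640 + 2611*3156) = (-3710 + 44/129)/(-1640 + 8240316) = -478546/129/8238676 = -478546/129*1/8238676 = -239273/531394602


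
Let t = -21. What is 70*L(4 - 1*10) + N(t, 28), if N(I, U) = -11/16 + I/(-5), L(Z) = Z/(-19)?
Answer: 38939/1520 ≈ 25.618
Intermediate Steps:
L(Z) = -Z/19 (L(Z) = Z*(-1/19) = -Z/19)
N(I, U) = -11/16 - I/5 (N(I, U) = -11*1/16 + I*(-⅕) = -11/16 - I/5)
70*L(4 - 1*10) + N(t, 28) = 70*(-(4 - 1*10)/19) + (-11/16 - ⅕*(-21)) = 70*(-(4 - 10)/19) + (-11/16 + 21/5) = 70*(-1/19*(-6)) + 281/80 = 70*(6/19) + 281/80 = 420/19 + 281/80 = 38939/1520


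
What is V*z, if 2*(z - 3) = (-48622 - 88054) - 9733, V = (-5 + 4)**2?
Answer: -146403/2 ≈ -73202.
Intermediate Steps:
V = 1 (V = (-1)**2 = 1)
z = -146403/2 (z = 3 + ((-48622 - 88054) - 9733)/2 = 3 + (-136676 - 9733)/2 = 3 + (1/2)*(-146409) = 3 - 146409/2 = -146403/2 ≈ -73202.)
V*z = 1*(-146403/2) = -146403/2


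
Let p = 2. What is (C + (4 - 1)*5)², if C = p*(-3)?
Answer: 81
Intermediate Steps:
C = -6 (C = 2*(-3) = -6)
(C + (4 - 1)*5)² = (-6 + (4 - 1)*5)² = (-6 + 3*5)² = (-6 + 15)² = 9² = 81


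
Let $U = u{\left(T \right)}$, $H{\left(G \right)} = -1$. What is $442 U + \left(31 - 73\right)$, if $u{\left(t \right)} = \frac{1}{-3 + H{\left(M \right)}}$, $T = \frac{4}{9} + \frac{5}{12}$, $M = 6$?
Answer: $- \frac{305}{2} \approx -152.5$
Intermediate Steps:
$T = \frac{31}{36}$ ($T = 4 \cdot \frac{1}{9} + 5 \cdot \frac{1}{12} = \frac{4}{9} + \frac{5}{12} = \frac{31}{36} \approx 0.86111$)
$u{\left(t \right)} = - \frac{1}{4}$ ($u{\left(t \right)} = \frac{1}{-3 - 1} = \frac{1}{-4} = - \frac{1}{4}$)
$U = - \frac{1}{4} \approx -0.25$
$442 U + \left(31 - 73\right) = 442 \left(- \frac{1}{4}\right) + \left(31 - 73\right) = - \frac{221}{2} + \left(31 - 73\right) = - \frac{221}{2} - 42 = - \frac{305}{2}$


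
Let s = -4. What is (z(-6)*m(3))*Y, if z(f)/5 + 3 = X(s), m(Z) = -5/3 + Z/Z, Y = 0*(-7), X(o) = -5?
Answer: 0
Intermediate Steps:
Y = 0
m(Z) = -⅔ (m(Z) = -5*⅓ + 1 = -5/3 + 1 = -⅔)
z(f) = -40 (z(f) = -15 + 5*(-5) = -15 - 25 = -40)
(z(-6)*m(3))*Y = -40*(-⅔)*0 = (80/3)*0 = 0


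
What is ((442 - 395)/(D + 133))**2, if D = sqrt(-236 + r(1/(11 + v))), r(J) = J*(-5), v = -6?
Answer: 2209/(133 + I*sqrt(237))**2 ≈ 0.11997 - 0.02815*I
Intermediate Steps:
r(J) = -5*J
D = I*sqrt(237) (D = sqrt(-236 - 5/(11 - 6)) = sqrt(-236 - 5/5) = sqrt(-236 - 5*1/5) = sqrt(-236 - 1) = sqrt(-237) = I*sqrt(237) ≈ 15.395*I)
((442 - 395)/(D + 133))**2 = ((442 - 395)/(I*sqrt(237) + 133))**2 = (47/(133 + I*sqrt(237)))**2 = 2209/(133 + I*sqrt(237))**2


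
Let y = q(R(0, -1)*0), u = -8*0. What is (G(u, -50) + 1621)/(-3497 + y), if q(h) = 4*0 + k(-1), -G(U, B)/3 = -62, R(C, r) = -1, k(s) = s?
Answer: -1807/3498 ≈ -0.51658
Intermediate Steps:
u = 0
G(U, B) = 186 (G(U, B) = -3*(-62) = 186)
q(h) = -1 (q(h) = 4*0 - 1 = 0 - 1 = -1)
y = -1
(G(u, -50) + 1621)/(-3497 + y) = (186 + 1621)/(-3497 - 1) = 1807/(-3498) = 1807*(-1/3498) = -1807/3498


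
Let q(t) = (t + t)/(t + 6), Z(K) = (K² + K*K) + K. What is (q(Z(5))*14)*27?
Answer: 41580/61 ≈ 681.64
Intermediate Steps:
Z(K) = K + 2*K² (Z(K) = (K² + K²) + K = 2*K² + K = K + 2*K²)
q(t) = 2*t/(6 + t) (q(t) = (2*t)/(6 + t) = 2*t/(6 + t))
(q(Z(5))*14)*27 = ((2*(5*(1 + 2*5))/(6 + 5*(1 + 2*5)))*14)*27 = ((2*(5*(1 + 10))/(6 + 5*(1 + 10)))*14)*27 = ((2*(5*11)/(6 + 5*11))*14)*27 = ((2*55/(6 + 55))*14)*27 = ((2*55/61)*14)*27 = ((2*55*(1/61))*14)*27 = ((110/61)*14)*27 = (1540/61)*27 = 41580/61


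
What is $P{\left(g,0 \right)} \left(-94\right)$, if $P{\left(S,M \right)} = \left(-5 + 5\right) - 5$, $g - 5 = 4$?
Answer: $470$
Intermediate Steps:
$g = 9$ ($g = 5 + 4 = 9$)
$P{\left(S,M \right)} = -5$ ($P{\left(S,M \right)} = 0 - 5 = -5$)
$P{\left(g,0 \right)} \left(-94\right) = \left(-5\right) \left(-94\right) = 470$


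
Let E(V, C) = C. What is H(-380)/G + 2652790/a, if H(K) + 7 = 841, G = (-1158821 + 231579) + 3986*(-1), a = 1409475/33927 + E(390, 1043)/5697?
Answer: 19894788564279378819/312937808875892 ≈ 63574.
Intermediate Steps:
a = 2688388312/64427373 (a = 1409475/33927 + 1043/5697 = 1409475*(1/33927) + 1043*(1/5697) = 469825/11309 + 1043/5697 = 2688388312/64427373 ≈ 41.727)
G = -931228 (G = -927242 - 3986 = -931228)
H(K) = 834 (H(K) = -7 + 841 = 834)
H(-380)/G + 2652790/a = 834/(-931228) + 2652790/(2688388312/64427373) = 834*(-1/931228) + 2652790*(64427373/2688388312) = -417/465614 + 85456145410335/1344194156 = 19894788564279378819/312937808875892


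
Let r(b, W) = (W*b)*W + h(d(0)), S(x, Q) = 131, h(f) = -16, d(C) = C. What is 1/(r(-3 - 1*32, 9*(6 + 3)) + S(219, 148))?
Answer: -1/229520 ≈ -4.3569e-6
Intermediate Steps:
r(b, W) = -16 + b*W**2 (r(b, W) = (W*b)*W - 16 = b*W**2 - 16 = -16 + b*W**2)
1/(r(-3 - 1*32, 9*(6 + 3)) + S(219, 148)) = 1/((-16 + (-3 - 1*32)*(9*(6 + 3))**2) + 131) = 1/((-16 + (-3 - 32)*(9*9)**2) + 131) = 1/((-16 - 35*81**2) + 131) = 1/((-16 - 35*6561) + 131) = 1/((-16 - 229635) + 131) = 1/(-229651 + 131) = 1/(-229520) = -1/229520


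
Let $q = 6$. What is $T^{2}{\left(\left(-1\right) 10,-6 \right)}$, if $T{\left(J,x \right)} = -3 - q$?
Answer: $81$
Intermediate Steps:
$T{\left(J,x \right)} = -9$ ($T{\left(J,x \right)} = -3 - 6 = -9$)
$T^{2}{\left(\left(-1\right) 10,-6 \right)} = \left(-9\right)^{2} = 81$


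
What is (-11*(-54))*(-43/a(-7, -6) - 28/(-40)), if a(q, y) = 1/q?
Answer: 896049/5 ≈ 1.7921e+5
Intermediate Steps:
(-11*(-54))*(-43/a(-7, -6) - 28/(-40)) = (-11*(-54))*(-43/(1/(-7)) - 28/(-40)) = 594*(-43/(-1/7) - 28*(-1/40)) = 594*(-43*(-7) + 7/10) = 594*(301 + 7/10) = 594*(3017/10) = 896049/5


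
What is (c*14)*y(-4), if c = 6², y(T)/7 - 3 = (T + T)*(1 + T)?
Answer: 95256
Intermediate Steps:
y(T) = 21 + 14*T*(1 + T) (y(T) = 21 + 7*((T + T)*(1 + T)) = 21 + 7*((2*T)*(1 + T)) = 21 + 7*(2*T*(1 + T)) = 21 + 14*T*(1 + T))
c = 36
(c*14)*y(-4) = (36*14)*(21 + 14*(-4) + 14*(-4)²) = 504*(21 - 56 + 14*16) = 504*(21 - 56 + 224) = 504*189 = 95256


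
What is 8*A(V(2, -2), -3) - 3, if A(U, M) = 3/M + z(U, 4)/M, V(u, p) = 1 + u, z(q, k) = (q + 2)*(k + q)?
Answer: -313/3 ≈ -104.33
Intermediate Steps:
z(q, k) = (2 + q)*(k + q)
A(U, M) = 3/M + (8 + U**2 + 6*U)/M (A(U, M) = 3/M + (U**2 + 2*4 + 2*U + 4*U)/M = 3/M + (U**2 + 8 + 2*U + 4*U)/M = 3/M + (8 + U**2 + 6*U)/M)
8*A(V(2, -2), -3) - 3 = 8*((11 + (1 + 2)**2 + 6*(1 + 2))/(-3)) - 3 = 8*(-(11 + 3**2 + 6*3)/3) - 3 = 8*(-(11 + 9 + 18)/3) - 3 = 8*(-1/3*38) - 3 = 8*(-38/3) - 3 = -304/3 - 3 = -313/3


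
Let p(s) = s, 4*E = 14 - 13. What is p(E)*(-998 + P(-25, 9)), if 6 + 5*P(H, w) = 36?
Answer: -248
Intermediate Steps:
E = ¼ (E = (14 - 13)/4 = (¼)*1 = ¼ ≈ 0.25000)
P(H, w) = 6 (P(H, w) = -6/5 + (⅕)*36 = -6/5 + 36/5 = 6)
p(E)*(-998 + P(-25, 9)) = (-998 + 6)/4 = (¼)*(-992) = -248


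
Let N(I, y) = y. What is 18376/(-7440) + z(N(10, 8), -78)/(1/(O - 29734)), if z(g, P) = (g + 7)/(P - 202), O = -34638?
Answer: 1602404/465 ≈ 3446.0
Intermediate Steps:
z(g, P) = (7 + g)/(-202 + P)
18376/(-7440) + z(N(10, 8), -78)/(1/(O - 29734)) = 18376/(-7440) + ((7 + 8)/(-202 - 78))/(1/(-34638 - 29734)) = 18376*(-1/7440) + (15/(-280))/(1/(-64372)) = -2297/930 + (-1/280*15)/(-1/64372) = -2297/930 - 3/56*(-64372) = -2297/930 + 6897/2 = 1602404/465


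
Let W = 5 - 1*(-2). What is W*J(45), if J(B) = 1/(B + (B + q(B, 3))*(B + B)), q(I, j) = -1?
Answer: 7/4005 ≈ 0.0017478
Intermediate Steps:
W = 7 (W = 5 + 2 = 7)
J(B) = 1/(B + 2*B*(-1 + B)) (J(B) = 1/(B + (B - 1)*(B + B)) = 1/(B + (-1 + B)*(2*B)) = 1/(B + 2*B*(-1 + B)))
W*J(45) = 7*(1/(45*(-1 + 2*45))) = 7*(1/(45*(-1 + 90))) = 7*((1/45)/89) = 7*((1/45)*(1/89)) = 7*(1/4005) = 7/4005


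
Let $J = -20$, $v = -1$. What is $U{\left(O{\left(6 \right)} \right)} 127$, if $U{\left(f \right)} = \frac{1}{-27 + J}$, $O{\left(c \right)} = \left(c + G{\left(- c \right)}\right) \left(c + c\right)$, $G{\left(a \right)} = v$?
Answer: $- \frac{127}{47} \approx -2.7021$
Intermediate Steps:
$G{\left(a \right)} = -1$
$O{\left(c \right)} = 2 c \left(-1 + c\right)$ ($O{\left(c \right)} = \left(c - 1\right) \left(c + c\right) = \left(-1 + c\right) 2 c = 2 c \left(-1 + c\right)$)
$U{\left(f \right)} = - \frac{1}{47}$ ($U{\left(f \right)} = \frac{1}{-27 - 20} = \frac{1}{-47} = - \frac{1}{47}$)
$U{\left(O{\left(6 \right)} \right)} 127 = \left(- \frac{1}{47}\right) 127 = - \frac{127}{47}$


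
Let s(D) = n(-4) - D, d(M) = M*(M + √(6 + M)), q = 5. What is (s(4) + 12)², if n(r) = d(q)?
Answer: 1364 + 330*√11 ≈ 2458.5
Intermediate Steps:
n(r) = 25 + 5*√11 (n(r) = 5*(5 + √(6 + 5)) = 5*(5 + √11) = 25 + 5*√11)
s(D) = 25 - D + 5*√11 (s(D) = (25 + 5*√11) - D = 25 - D + 5*√11)
(s(4) + 12)² = ((25 - 1*4 + 5*√11) + 12)² = ((25 - 4 + 5*√11) + 12)² = ((21 + 5*√11) + 12)² = (33 + 5*√11)²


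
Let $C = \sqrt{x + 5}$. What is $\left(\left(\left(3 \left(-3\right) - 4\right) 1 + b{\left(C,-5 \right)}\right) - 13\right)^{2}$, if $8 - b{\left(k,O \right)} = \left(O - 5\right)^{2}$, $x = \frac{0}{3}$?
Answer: $13924$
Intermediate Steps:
$x = 0$ ($x = 0 \cdot \frac{1}{3} = 0$)
$C = \sqrt{5}$ ($C = \sqrt{0 + 5} = \sqrt{5} \approx 2.2361$)
$b{\left(k,O \right)} = 8 - \left(-5 + O\right)^{2}$ ($b{\left(k,O \right)} = 8 - \left(O - 5\right)^{2} = 8 - \left(-5 + O\right)^{2}$)
$\left(\left(\left(3 \left(-3\right) - 4\right) 1 + b{\left(C,-5 \right)}\right) - 13\right)^{2} = \left(\left(\left(3 \left(-3\right) - 4\right) 1 + \left(8 - \left(-5 - 5\right)^{2}\right)\right) - 13\right)^{2} = \left(\left(\left(-9 - 4\right) 1 + \left(8 - \left(-10\right)^{2}\right)\right) - 13\right)^{2} = \left(\left(\left(-13\right) 1 + \left(8 - 100\right)\right) - 13\right)^{2} = \left(\left(-13 + \left(8 - 100\right)\right) - 13\right)^{2} = \left(\left(-13 - 92\right) - 13\right)^{2} = \left(-105 - 13\right)^{2} = \left(-118\right)^{2} = 13924$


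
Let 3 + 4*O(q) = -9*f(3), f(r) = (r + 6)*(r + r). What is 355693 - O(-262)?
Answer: 1423261/4 ≈ 3.5582e+5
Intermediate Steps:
f(r) = 2*r*(6 + r) (f(r) = (6 + r)*(2*r) = 2*r*(6 + r))
O(q) = -489/4 (O(q) = -¾ + (-18*3*(6 + 3))/4 = -¾ + (-18*3*9)/4 = -¾ + (-9*54)/4 = -¾ + (¼)*(-486) = -¾ - 243/2 = -489/4)
355693 - O(-262) = 355693 - 1*(-489/4) = 355693 + 489/4 = 1423261/4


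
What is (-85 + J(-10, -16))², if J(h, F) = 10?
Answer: 5625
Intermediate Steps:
(-85 + J(-10, -16))² = (-85 + 10)² = (-75)² = 5625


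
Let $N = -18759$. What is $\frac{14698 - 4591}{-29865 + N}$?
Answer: $- \frac{3369}{16208} \approx -0.20786$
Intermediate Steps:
$\frac{14698 - 4591}{-29865 + N} = \frac{14698 - 4591}{-29865 - 18759} = \frac{10107}{-48624} = 10107 \left(- \frac{1}{48624}\right) = - \frac{3369}{16208}$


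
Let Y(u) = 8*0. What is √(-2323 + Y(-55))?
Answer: I*√2323 ≈ 48.198*I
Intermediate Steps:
Y(u) = 0
√(-2323 + Y(-55)) = √(-2323 + 0) = √(-2323) = I*√2323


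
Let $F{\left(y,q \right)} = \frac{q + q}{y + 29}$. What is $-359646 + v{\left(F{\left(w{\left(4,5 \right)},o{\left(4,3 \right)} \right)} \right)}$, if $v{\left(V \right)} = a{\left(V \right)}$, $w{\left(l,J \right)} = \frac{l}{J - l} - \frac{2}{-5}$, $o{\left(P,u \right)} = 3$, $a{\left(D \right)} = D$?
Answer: $- \frac{60060852}{167} \approx -3.5965 \cdot 10^{5}$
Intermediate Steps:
$w{\left(l,J \right)} = \frac{2}{5} + \frac{l}{J - l}$ ($w{\left(l,J \right)} = \frac{l}{J - l} - - \frac{2}{5} = \frac{l}{J - l} + \frac{2}{5} = \frac{2}{5} + \frac{l}{J - l}$)
$F{\left(y,q \right)} = \frac{2 q}{29 + y}$
$v{\left(V \right)} = V$
$-359646 + v{\left(F{\left(w{\left(4,5 \right)},o{\left(4,3 \right)} \right)} \right)} = -359646 + 2 \cdot 3 \frac{1}{29 + \frac{2 \cdot 5 + 3 \cdot 4}{5 \left(5 - 4\right)}} = -359646 + 2 \cdot 3 \frac{1}{29 + \frac{10 + 12}{5 \left(5 - 4\right)}} = -359646 + 2 \cdot 3 \frac{1}{29 + \frac{1}{5} \cdot 1^{-1} \cdot 22} = -359646 + 2 \cdot 3 \frac{1}{29 + \frac{1}{5} \cdot 1 \cdot 22} = -359646 + 2 \cdot 3 \frac{1}{29 + \frac{22}{5}} = -359646 + 2 \cdot 3 \frac{1}{\frac{167}{5}} = -359646 + 2 \cdot 3 \cdot \frac{5}{167} = -359646 + \frac{30}{167} = - \frac{60060852}{167}$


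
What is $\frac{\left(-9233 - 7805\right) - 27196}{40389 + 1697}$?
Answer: $- \frac{22117}{21043} \approx -1.051$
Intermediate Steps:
$\frac{\left(-9233 - 7805\right) - 27196}{40389 + 1697} = \frac{-17038 - 27196}{42086} = \left(-44234\right) \frac{1}{42086} = - \frac{22117}{21043}$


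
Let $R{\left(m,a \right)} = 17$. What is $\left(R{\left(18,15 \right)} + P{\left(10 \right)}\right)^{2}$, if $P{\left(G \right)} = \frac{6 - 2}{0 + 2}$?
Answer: $361$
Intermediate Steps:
$P{\left(G \right)} = 2$ ($P{\left(G \right)} = \frac{4}{2} = 4 \cdot \frac{1}{2} = 2$)
$\left(R{\left(18,15 \right)} + P{\left(10 \right)}\right)^{2} = \left(17 + 2\right)^{2} = 19^{2} = 361$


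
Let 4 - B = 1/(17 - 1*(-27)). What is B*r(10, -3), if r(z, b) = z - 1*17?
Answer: -1225/44 ≈ -27.841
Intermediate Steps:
r(z, b) = -17 + z (r(z, b) = z - 17 = -17 + z)
B = 175/44 (B = 4 - 1/(17 - 1*(-27)) = 4 - 1/(17 + 27) = 4 - 1/44 = 175/44 ≈ 3.9773)
B*r(10, -3) = 175*(-17 + 10)/44 = (175/44)*(-7) = -1225/44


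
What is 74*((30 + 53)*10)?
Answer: 61420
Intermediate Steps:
74*((30 + 53)*10) = 74*(83*10) = 74*830 = 61420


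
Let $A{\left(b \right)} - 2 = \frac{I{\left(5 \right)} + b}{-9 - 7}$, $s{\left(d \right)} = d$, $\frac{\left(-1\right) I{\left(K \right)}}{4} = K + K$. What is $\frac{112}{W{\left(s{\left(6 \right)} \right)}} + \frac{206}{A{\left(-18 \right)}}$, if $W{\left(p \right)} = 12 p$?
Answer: $\frac{1718}{45} \approx 38.178$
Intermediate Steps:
$I{\left(K \right)} = - 8 K$ ($I{\left(K \right)} = - 4 \left(K + K\right) = - 4 \cdot 2 K = - 8 K$)
$A{\left(b \right)} = \frac{9}{2} - \frac{b}{16}$ ($A{\left(b \right)} = 2 + \frac{\left(-8\right) 5 + b}{-9 - 7} = 2 + \frac{-40 + b}{-16} = 2 + \left(-40 + b\right) \left(- \frac{1}{16}\right) = 2 - \left(- \frac{5}{2} + \frac{b}{16}\right) = \frac{9}{2} - \frac{b}{16}$)
$\frac{112}{W{\left(s{\left(6 \right)} \right)}} + \frac{206}{A{\left(-18 \right)}} = \frac{112}{12 \cdot 6} + \frac{206}{\frac{9}{2} - - \frac{9}{8}} = \frac{112}{72} + \frac{206}{\frac{9}{2} + \frac{9}{8}} = 112 \cdot \frac{1}{72} + \frac{206}{\frac{45}{8}} = \frac{14}{9} + 206 \cdot \frac{8}{45} = \frac{14}{9} + \frac{1648}{45} = \frac{1718}{45}$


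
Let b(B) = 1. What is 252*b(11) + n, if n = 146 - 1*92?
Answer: 306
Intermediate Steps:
n = 54 (n = 146 - 92 = 54)
252*b(11) + n = 252*1 + 54 = 252 + 54 = 306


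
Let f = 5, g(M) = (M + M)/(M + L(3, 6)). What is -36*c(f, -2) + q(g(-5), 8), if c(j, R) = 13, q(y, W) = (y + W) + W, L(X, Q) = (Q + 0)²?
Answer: -14022/31 ≈ -452.32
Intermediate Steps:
L(X, Q) = Q²
g(M) = 2*M/(36 + M) (g(M) = (M + M)/(M + 6²) = (2*M)/(M + 36) = (2*M)/(36 + M) = 2*M/(36 + M))
q(y, W) = y + 2*W (q(y, W) = (W + y) + W = y + 2*W)
-36*c(f, -2) + q(g(-5), 8) = -36*13 + (2*(-5)/(36 - 5) + 2*8) = -468 + (2*(-5)/31 + 16) = -468 + (2*(-5)*(1/31) + 16) = -468 + (-10/31 + 16) = -468 + 486/31 = -14022/31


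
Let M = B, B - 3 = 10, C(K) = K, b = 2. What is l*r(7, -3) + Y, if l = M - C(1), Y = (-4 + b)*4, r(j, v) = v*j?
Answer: -260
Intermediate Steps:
r(j, v) = j*v
B = 13 (B = 3 + 10 = 13)
M = 13
Y = -8 (Y = (-4 + 2)*4 = -2*4 = -8)
l = 12 (l = 13 - 1*1 = 13 - 1 = 12)
l*r(7, -3) + Y = 12*(7*(-3)) - 8 = 12*(-21) - 8 = -252 - 8 = -260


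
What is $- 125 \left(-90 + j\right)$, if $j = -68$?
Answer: $19750$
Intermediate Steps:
$- 125 \left(-90 + j\right) = - 125 \left(-90 - 68\right) = \left(-125\right) \left(-158\right) = 19750$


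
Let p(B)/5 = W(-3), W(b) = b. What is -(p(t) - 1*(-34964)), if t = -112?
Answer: -34949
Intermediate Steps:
p(B) = -15 (p(B) = 5*(-3) = -15)
-(p(t) - 1*(-34964)) = -(-15 - 1*(-34964)) = -(-15 + 34964) = -1*34949 = -34949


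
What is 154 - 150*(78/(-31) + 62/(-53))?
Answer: 1161422/1643 ≈ 706.89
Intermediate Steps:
154 - 150*(78/(-31) + 62/(-53)) = 154 - 150*(78*(-1/31) + 62*(-1/53)) = 154 - 150*(-78/31 - 62/53) = 154 - 150*(-6056/1643) = 154 + 908400/1643 = 1161422/1643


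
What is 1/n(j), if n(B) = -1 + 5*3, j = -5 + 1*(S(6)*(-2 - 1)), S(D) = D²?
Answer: 1/14 ≈ 0.071429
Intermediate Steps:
j = -113 (j = -5 + 1*(6²*(-2 - 1)) = -5 + 1*(36*(-3)) = -5 + 1*(-108) = -5 - 108 = -113)
n(B) = 14 (n(B) = -1 + 15 = 14)
1/n(j) = 1/14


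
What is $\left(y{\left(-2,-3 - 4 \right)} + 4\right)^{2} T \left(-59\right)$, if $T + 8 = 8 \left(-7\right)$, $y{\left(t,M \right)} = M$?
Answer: $33984$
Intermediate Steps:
$T = -64$ ($T = -8 + 8 \left(-7\right) = -8 - 56 = -64$)
$\left(y{\left(-2,-3 - 4 \right)} + 4\right)^{2} T \left(-59\right) = \left(\left(-3 - 4\right) + 4\right)^{2} \left(-64\right) \left(-59\right) = \left(-7 + 4\right)^{2} \left(-64\right) \left(-59\right) = \left(-3\right)^{2} \left(-64\right) \left(-59\right) = 9 \left(-64\right) \left(-59\right) = \left(-576\right) \left(-59\right) = 33984$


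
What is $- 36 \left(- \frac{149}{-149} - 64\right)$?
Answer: $2268$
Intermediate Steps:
$- 36 \left(- \frac{149}{-149} - 64\right) = - 36 \left(\left(-149\right) \left(- \frac{1}{149}\right) - 64\right) = - 36 \left(1 - 64\right) = \left(-36\right) \left(-63\right) = 2268$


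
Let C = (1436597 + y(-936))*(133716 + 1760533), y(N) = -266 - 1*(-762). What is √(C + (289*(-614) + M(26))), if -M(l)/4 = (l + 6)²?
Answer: √2722211796615 ≈ 1.6499e+6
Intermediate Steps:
y(N) = 496 (y(N) = -266 + 762 = 496)
M(l) = -4*(6 + l)² (M(l) = -4*(l + 6)² = -4*(6 + l)²)
C = 2722211978157 (C = (1436597 + 496)*(133716 + 1760533) = 1437093*1894249 = 2722211978157)
√(C + (289*(-614) + M(26))) = √(2722211978157 + (289*(-614) - 4*(6 + 26)²)) = √(2722211978157 + (-177446 - 4*32²)) = √(2722211978157 + (-177446 - 4*1024)) = √(2722211978157 + (-177446 - 4096)) = √(2722211978157 - 181542) = √2722211796615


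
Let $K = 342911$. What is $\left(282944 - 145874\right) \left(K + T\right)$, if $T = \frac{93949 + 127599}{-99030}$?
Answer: $\frac{155155266098958}{3301} \approx 4.7002 \cdot 10^{10}$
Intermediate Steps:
$T = - \frac{110774}{49515}$ ($T = 221548 \left(- \frac{1}{99030}\right) = - \frac{110774}{49515} \approx -2.2372$)
$\left(282944 - 145874\right) \left(K + T\right) = \left(282944 - 145874\right) \left(342911 - \frac{110774}{49515}\right) = 137070 \cdot \frac{16979127391}{49515} = \frac{155155266098958}{3301}$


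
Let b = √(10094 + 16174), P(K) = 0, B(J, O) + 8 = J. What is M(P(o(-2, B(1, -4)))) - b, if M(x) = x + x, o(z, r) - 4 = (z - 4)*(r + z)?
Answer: -2*√6567 ≈ -162.07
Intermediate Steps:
B(J, O) = -8 + J
o(z, r) = 4 + (-4 + z)*(r + z) (o(z, r) = 4 + (z - 4)*(r + z) = 4 + (-4 + z)*(r + z))
M(x) = 2*x
b = 2*√6567 (b = √26268 = 2*√6567 ≈ 162.07)
M(P(o(-2, B(1, -4)))) - b = 2*0 - 2*√6567 = 0 - 2*√6567 = -2*√6567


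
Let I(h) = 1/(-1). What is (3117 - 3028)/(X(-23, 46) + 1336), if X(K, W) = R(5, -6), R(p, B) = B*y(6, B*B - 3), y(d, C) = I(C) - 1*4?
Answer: 89/1366 ≈ 0.065154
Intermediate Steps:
I(h) = -1
y(d, C) = -5 (y(d, C) = -1 - 1*4 = -1 - 4 = -5)
R(p, B) = -5*B (R(p, B) = B*(-5) = -5*B)
X(K, W) = 30 (X(K, W) = -5*(-6) = 30)
(3117 - 3028)/(X(-23, 46) + 1336) = (3117 - 3028)/(30 + 1336) = 89/1366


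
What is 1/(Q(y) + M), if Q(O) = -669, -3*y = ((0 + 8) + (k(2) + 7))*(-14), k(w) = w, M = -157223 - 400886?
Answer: -1/558778 ≈ -1.7896e-6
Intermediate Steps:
M = -558109
y = 238/3 (y = -((0 + 8) + (2 + 7))*(-14)/3 = -(8 + 9)*(-14)/3 = -17*(-14)/3 = -1/3*(-238) = 238/3 ≈ 79.333)
1/(Q(y) + M) = 1/(-669 - 558109) = 1/(-558778) = -1/558778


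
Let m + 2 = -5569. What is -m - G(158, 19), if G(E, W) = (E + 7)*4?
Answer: 4911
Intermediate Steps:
m = -5571 (m = -2 - 5569 = -5571)
G(E, W) = 28 + 4*E (G(E, W) = (7 + E)*4 = 28 + 4*E)
-m - G(158, 19) = -1*(-5571) - (28 + 4*158) = 5571 - (28 + 632) = 5571 - 1*660 = 5571 - 660 = 4911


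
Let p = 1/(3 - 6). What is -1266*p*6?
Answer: 2532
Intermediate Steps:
p = -1/3 (p = 1/(-3) = -1/3 ≈ -0.33333)
-1266*p*6 = -(-422)*6 = -1266*(-2) = 2532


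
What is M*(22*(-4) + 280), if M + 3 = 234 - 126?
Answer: 20160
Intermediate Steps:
M = 105 (M = -3 + (234 - 126) = -3 + 108 = 105)
M*(22*(-4) + 280) = 105*(22*(-4) + 280) = 105*(-88 + 280) = 105*192 = 20160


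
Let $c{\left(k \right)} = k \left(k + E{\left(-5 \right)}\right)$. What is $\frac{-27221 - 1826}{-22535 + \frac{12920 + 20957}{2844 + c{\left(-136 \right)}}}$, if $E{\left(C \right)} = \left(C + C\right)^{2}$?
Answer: $\frac{224823780}{174387023} \approx 1.2892$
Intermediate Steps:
$E{\left(C \right)} = 4 C^{2}$ ($E{\left(C \right)} = \left(2 C\right)^{2} = 4 C^{2}$)
$c{\left(k \right)} = k \left(100 + k\right)$ ($c{\left(k \right)} = k \left(k + 4 \left(-5\right)^{2}\right) = k \left(k + 4 \cdot 25\right) = k \left(k + 100\right) = k \left(100 + k\right)$)
$\frac{-27221 - 1826}{-22535 + \frac{12920 + 20957}{2844 + c{\left(-136 \right)}}} = \frac{-27221 - 1826}{-22535 + \frac{12920 + 20957}{2844 - 136 \left(100 - 136\right)}} = - \frac{29047}{-22535 + \frac{33877}{2844 - -4896}} = - \frac{29047}{-22535 + \frac{33877}{2844 + 4896}} = - \frac{29047}{-22535 + \frac{33877}{7740}} = - \frac{29047}{- \frac{174387023}{7740}} = \left(-29047\right) \left(- \frac{7740}{174387023}\right) = \frac{224823780}{174387023}$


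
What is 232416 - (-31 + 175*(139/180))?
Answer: 8363227/36 ≈ 2.3231e+5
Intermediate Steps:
232416 - (-31 + 175*(139/180)) = 232416 - (-31 + 4865/36) = 232416 - 1*3749/36 = 232416 - 3749/36 = 8363227/36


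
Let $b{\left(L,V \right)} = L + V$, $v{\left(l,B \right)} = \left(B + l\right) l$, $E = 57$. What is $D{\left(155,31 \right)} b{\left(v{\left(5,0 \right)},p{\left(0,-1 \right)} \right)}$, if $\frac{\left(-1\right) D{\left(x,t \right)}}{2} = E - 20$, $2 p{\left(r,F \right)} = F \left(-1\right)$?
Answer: $-1887$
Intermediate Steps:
$p{\left(r,F \right)} = - \frac{F}{2}$ ($p{\left(r,F \right)} = \frac{F \left(-1\right)}{2} = \frac{\left(-1\right) F}{2} = - \frac{F}{2}$)
$D{\left(x,t \right)} = -74$ ($D{\left(x,t \right)} = - 2 \left(57 - 20\right) = \left(-2\right) 37 = -74$)
$v{\left(l,B \right)} = l \left(B + l\right)$
$D{\left(155,31 \right)} b{\left(v{\left(5,0 \right)},p{\left(0,-1 \right)} \right)} = - 74 \left(5 \left(0 + 5\right) - - \frac{1}{2}\right) = - 74 \left(5 \cdot 5 + \frac{1}{2}\right) = - 74 \left(25 + \frac{1}{2}\right) = \left(-74\right) \frac{51}{2} = -1887$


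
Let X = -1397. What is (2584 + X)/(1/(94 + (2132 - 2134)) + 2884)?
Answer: 109204/265329 ≈ 0.41158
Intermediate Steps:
(2584 + X)/(1/(94 + (2132 - 2134)) + 2884) = (2584 - 1397)/(1/(94 + (2132 - 2134)) + 2884) = 1187/(1/(94 - 2) + 2884) = 1187/(1/92 + 2884) = 1187/(265329/92) = 1187*(92/265329) = 109204/265329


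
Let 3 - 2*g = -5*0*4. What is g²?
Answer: 9/4 ≈ 2.2500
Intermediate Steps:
g = 3/2 (g = 3/2 - (-5*0)*4/2 = 3/2 - 0*4 = 3/2 - ½*0 = 3/2 + 0 = 3/2 ≈ 1.5000)
g² = (3/2)² = 9/4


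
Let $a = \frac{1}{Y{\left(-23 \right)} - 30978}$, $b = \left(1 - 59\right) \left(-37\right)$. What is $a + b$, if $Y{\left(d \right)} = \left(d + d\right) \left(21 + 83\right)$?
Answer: $\frac{76745251}{35762} \approx 2146.0$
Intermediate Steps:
$Y{\left(d \right)} = 208 d$ ($Y{\left(d \right)} = 2 d 104 = 208 d$)
$b = 2146$ ($b = \left(-58\right) \left(-37\right) = 2146$)
$a = - \frac{1}{35762}$ ($a = \frac{1}{208 \left(-23\right) - 30978} = \frac{1}{-4784 - 30978} = \frac{1}{-35762} = - \frac{1}{35762} \approx -2.7963 \cdot 10^{-5}$)
$a + b = - \frac{1}{35762} + 2146 = \frac{76745251}{35762}$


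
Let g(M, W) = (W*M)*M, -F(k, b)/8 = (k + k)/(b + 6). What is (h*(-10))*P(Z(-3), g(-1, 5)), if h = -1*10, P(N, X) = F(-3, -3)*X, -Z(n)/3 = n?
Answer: 8000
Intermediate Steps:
Z(n) = -3*n
F(k, b) = -16*k/(6 + b) (F(k, b) = -8*(k + k)/(b + 6) = -8*2*k/(6 + b) = -16*k/(6 + b))
g(M, W) = W*M**2 (g(M, W) = (M*W)*M = W*M**2)
P(N, X) = 16*X (P(N, X) = (-16*(-3)/(6 - 3))*X = (-16*(-3)/3)*X = (-16*(-3)*1/3)*X = 16*X)
h = -10
(h*(-10))*P(Z(-3), g(-1, 5)) = (-10*(-10))*(16*(5*(-1)**2)) = 100*(16*(5*1)) = 100*(16*5) = 100*80 = 8000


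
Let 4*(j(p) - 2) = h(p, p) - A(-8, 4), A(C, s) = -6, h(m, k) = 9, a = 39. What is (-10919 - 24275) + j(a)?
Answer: -140753/4 ≈ -35188.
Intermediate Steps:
j(p) = 23/4 (j(p) = 2 + (9 - 1*(-6))/4 = 2 + (9 + 6)/4 = 2 + (¼)*15 = 2 + 15/4 = 23/4)
(-10919 - 24275) + j(a) = (-10919 - 24275) + 23/4 = -35194 + 23/4 = -140753/4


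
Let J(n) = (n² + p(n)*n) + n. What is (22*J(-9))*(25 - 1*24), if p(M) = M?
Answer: 3366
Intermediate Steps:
J(n) = n + 2*n² (J(n) = (n² + n*n) + n = (n² + n²) + n = 2*n² + n = n + 2*n²)
(22*J(-9))*(25 - 1*24) = (22*(-9*(1 + 2*(-9))))*(25 - 1*24) = (22*(-9*(1 - 18)))*(25 - 24) = (22*(-9*(-17)))*1 = (22*153)*1 = 3366*1 = 3366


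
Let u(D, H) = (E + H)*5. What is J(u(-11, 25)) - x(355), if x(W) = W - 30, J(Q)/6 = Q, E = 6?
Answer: 605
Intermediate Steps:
u(D, H) = 30 + 5*H (u(D, H) = (6 + H)*5 = 30 + 5*H)
J(Q) = 6*Q
x(W) = -30 + W
J(u(-11, 25)) - x(355) = 6*(30 + 5*25) - (-30 + 355) = 6*(30 + 125) - 1*325 = 6*155 - 325 = 930 - 325 = 605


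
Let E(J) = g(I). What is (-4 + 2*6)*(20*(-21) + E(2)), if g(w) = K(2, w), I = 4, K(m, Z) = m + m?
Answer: -3328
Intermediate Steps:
K(m, Z) = 2*m
g(w) = 4 (g(w) = 2*2 = 4)
E(J) = 4
(-4 + 2*6)*(20*(-21) + E(2)) = (-4 + 2*6)*(20*(-21) + 4) = (-4 + 12)*(-420 + 4) = 8*(-416) = -3328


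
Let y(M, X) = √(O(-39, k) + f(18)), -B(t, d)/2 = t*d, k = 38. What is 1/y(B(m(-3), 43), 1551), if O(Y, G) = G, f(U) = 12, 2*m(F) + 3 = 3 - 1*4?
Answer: √2/10 ≈ 0.14142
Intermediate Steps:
m(F) = -2 (m(F) = -3/2 + (3 - 1*4)/2 = -3/2 + (3 - 4)/2 = -3/2 + (½)*(-1) = -3/2 - ½ = -2)
B(t, d) = -2*d*t (B(t, d) = -2*t*d = -2*d*t)
y(M, X) = 5*√2 (y(M, X) = √(38 + 12) = √50 = 5*√2)
1/y(B(m(-3), 43), 1551) = 1/(5*√2) = √2/10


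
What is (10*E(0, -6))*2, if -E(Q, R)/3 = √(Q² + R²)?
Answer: -360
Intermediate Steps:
E(Q, R) = -3*√(Q² + R²)
(10*E(0, -6))*2 = (10*(-3*√(0² + (-6)²)))*2 = (10*(-3*√(0 + 36)))*2 = (10*(-3*√36))*2 = (10*(-3*6))*2 = (10*(-18))*2 = -180*2 = -360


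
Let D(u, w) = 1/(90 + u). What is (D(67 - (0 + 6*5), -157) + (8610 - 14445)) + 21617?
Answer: 2004315/127 ≈ 15782.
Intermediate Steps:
(D(67 - (0 + 6*5), -157) + (8610 - 14445)) + 21617 = (1/(90 + (67 - (0 + 6*5))) + (8610 - 14445)) + 21617 = (1/(90 + (67 - (0 + 30))) - 5835) + 21617 = (1/(90 + (67 - 1*30)) - 5835) + 21617 = (1/(90 + (67 - 30)) - 5835) + 21617 = (1/(90 + 37) - 5835) + 21617 = (1/127 - 5835) + 21617 = -741044/127 + 21617 = 2004315/127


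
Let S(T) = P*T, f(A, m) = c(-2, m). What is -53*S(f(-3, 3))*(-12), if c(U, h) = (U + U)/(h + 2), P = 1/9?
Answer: -848/15 ≈ -56.533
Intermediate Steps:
P = ⅑ ≈ 0.11111
c(U, h) = 2*U/(2 + h) (c(U, h) = (2*U)/(2 + h) = 2*U/(2 + h))
f(A, m) = -4/(2 + m) (f(A, m) = 2*(-2)/(2 + m) = -4/(2 + m))
S(T) = T/9
-53*S(f(-3, 3))*(-12) = -53*(-4/(2 + 3))/9*(-12) = -53*(-4/5)/9*(-12) = -53*(-4*⅕)/9*(-12) = -53*(-4)/(9*5)*(-12) = -53*(-4/45)*(-12) = (212/45)*(-12) = -848/15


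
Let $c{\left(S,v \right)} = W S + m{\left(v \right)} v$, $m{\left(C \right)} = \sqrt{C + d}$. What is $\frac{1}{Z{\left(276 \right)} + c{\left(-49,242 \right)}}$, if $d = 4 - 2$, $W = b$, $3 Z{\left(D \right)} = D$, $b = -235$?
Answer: $\frac{11607}{120432833} - \frac{484 \sqrt{61}}{120432833} \approx 6.4989 \cdot 10^{-5}$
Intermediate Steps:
$Z{\left(D \right)} = \frac{D}{3}$
$W = -235$
$d = 2$ ($d = 4 - 2 = 2$)
$m{\left(C \right)} = \sqrt{2 + C}$ ($m{\left(C \right)} = \sqrt{C + 2} = \sqrt{2 + C}$)
$c{\left(S,v \right)} = - 235 S + v \sqrt{2 + v}$ ($c{\left(S,v \right)} = - 235 S + \sqrt{2 + v} v = - 235 S + v \sqrt{2 + v}$)
$\frac{1}{Z{\left(276 \right)} + c{\left(-49,242 \right)}} = \frac{1}{\frac{1}{3} \cdot 276 + \left(\left(-235\right) \left(-49\right) + 242 \sqrt{2 + 242}\right)} = \frac{1}{92 + \left(11515 + 242 \sqrt{244}\right)} = \frac{1}{92 + \left(11515 + 242 \cdot 2 \sqrt{61}\right)} = \frac{1}{92 + \left(11515 + 484 \sqrt{61}\right)} = \frac{1}{11607 + 484 \sqrt{61}}$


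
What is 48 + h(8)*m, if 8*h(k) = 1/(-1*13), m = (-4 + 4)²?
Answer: 48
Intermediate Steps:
m = 0 (m = 0² = 0)
h(k) = -1/104 (h(k) = 1/(8*((-1*13))) = (⅛)/(-13) = (⅛)*(-1/13) = -1/104)
48 + h(8)*m = 48 - 1/104*0 = 48 + 0 = 48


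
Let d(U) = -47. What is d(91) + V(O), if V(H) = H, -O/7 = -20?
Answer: 93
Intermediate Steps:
O = 140 (O = -7*(-20) = 140)
d(91) + V(O) = -47 + 140 = 93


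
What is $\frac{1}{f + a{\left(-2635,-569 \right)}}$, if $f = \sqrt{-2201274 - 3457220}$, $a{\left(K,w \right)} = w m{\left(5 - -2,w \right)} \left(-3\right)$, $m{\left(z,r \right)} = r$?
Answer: $- \frac{971283}{943396324583} - \frac{i \sqrt{5658494}}{943396324583} \approx -1.0296 \cdot 10^{-6} - 2.5215 \cdot 10^{-9} i$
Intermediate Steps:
$a{\left(K,w \right)} = - 3 w^{2}$ ($a{\left(K,w \right)} = w w \left(-3\right) = w^{2} \left(-3\right) = - 3 w^{2}$)
$f = i \sqrt{5658494}$ ($f = \sqrt{-5658494} = i \sqrt{5658494} \approx 2378.8 i$)
$\frac{1}{f + a{\left(-2635,-569 \right)}} = \frac{1}{i \sqrt{5658494} - 3 \left(-569\right)^{2}} = \frac{1}{i \sqrt{5658494} - 971283} = \frac{1}{-971283 + i \sqrt{5658494}}$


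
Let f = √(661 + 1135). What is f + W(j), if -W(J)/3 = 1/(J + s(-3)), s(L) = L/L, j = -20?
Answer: 3/19 + 2*√449 ≈ 42.537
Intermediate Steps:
s(L) = 1
f = 2*√449 (f = √1796 = 2*√449 ≈ 42.379)
W(J) = -3/(1 + J) (W(J) = -3/(J + 1) = -3/(1 + J))
f + W(j) = 2*√449 - 3/(1 - 20) = 2*√449 - 3/(-19) = 2*√449 - 3*(-1/19) = 2*√449 + 3/19 = 3/19 + 2*√449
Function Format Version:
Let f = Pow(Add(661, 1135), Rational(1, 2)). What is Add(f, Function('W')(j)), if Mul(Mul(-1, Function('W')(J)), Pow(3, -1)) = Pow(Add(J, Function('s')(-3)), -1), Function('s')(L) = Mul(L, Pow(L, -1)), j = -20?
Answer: Add(Rational(3, 19), Mul(2, Pow(449, Rational(1, 2)))) ≈ 42.537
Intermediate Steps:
Function('s')(L) = 1
f = Mul(2, Pow(449, Rational(1, 2))) (f = Pow(1796, Rational(1, 2)) = Mul(2, Pow(449, Rational(1, 2))) ≈ 42.379)
Function('W')(J) = Mul(-3, Pow(Add(1, J), -1)) (Function('W')(J) = Mul(-3, Pow(Add(J, 1), -1)) = Mul(-3, Pow(Add(1, J), -1)))
Add(f, Function('W')(j)) = Add(Mul(2, Pow(449, Rational(1, 2))), Mul(-3, Pow(Add(1, -20), -1))) = Add(Mul(2, Pow(449, Rational(1, 2))), Mul(-3, Pow(-19, -1))) = Add(Mul(2, Pow(449, Rational(1, 2))), Mul(-3, Rational(-1, 19))) = Add(Mul(2, Pow(449, Rational(1, 2))), Rational(3, 19)) = Add(Rational(3, 19), Mul(2, Pow(449, Rational(1, 2))))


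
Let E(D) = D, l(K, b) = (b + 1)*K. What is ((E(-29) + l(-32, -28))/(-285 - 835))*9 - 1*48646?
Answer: -10898207/224 ≈ -48653.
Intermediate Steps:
l(K, b) = K*(1 + b) (l(K, b) = (1 + b)*K = K*(1 + b))
((E(-29) + l(-32, -28))/(-285 - 835))*9 - 1*48646 = ((-29 - 32*(1 - 28))/(-285 - 835))*9 - 1*48646 = ((-29 - 32*(-27))/(-1120))*9 - 48646 = ((-29 + 864)*(-1/1120))*9 - 48646 = (835*(-1/1120))*9 - 48646 = -167/224*9 - 48646 = -1503/224 - 48646 = -10898207/224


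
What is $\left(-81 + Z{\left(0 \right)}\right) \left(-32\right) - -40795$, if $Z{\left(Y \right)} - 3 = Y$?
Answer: $43291$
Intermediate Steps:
$Z{\left(Y \right)} = 3 + Y$
$\left(-81 + Z{\left(0 \right)}\right) \left(-32\right) - -40795 = \left(-81 + \left(3 + 0\right)\right) \left(-32\right) - -40795 = \left(-81 + 3\right) \left(-32\right) + 40795 = \left(-78\right) \left(-32\right) + 40795 = 2496 + 40795 = 43291$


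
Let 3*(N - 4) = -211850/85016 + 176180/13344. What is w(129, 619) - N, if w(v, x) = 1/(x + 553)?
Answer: -235880846143/31162019688 ≈ -7.5695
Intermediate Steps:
w(v, x) = 1/(553 + x)
N = 805144829/106355016 (N = 4 + (-211850/85016 + 176180/13344)/3 = 4 + (-211850*1/85016 + 176180*(1/13344))/3 = 4 + (-105925/42508 + 44045/3336)/3 = 4 + (⅓)*(379724765/35451672) = 4 + 379724765/106355016 = 805144829/106355016 ≈ 7.5704)
w(129, 619) - N = 1/(553 + 619) - 1*805144829/106355016 = 1/1172 - 805144829/106355016 = -235880846143/31162019688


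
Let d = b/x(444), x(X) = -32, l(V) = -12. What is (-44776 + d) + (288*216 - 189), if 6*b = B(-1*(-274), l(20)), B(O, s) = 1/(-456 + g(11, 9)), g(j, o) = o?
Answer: 1479863233/85824 ≈ 17243.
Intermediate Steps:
B(O, s) = -1/447 (B(O, s) = 1/(-456 + 9) = 1/(-447) = -1/447)
b = -1/2682 (b = (⅙)*(-1/447) = -1/2682 ≈ -0.00037286)
d = 1/85824 (d = -1/2682/(-32) = -1/2682*(-1/32) = 1/85824 ≈ 1.1652e-5)
(-44776 + d) + (288*216 - 189) = (-44776 + 1/85824) + (288*216 - 189) = -3842855423/85824 + (62208 - 189) = -3842855423/85824 + 62019 = 1479863233/85824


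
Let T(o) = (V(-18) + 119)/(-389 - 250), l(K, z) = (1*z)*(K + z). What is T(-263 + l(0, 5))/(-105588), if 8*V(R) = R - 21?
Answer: 913/539765856 ≈ 1.6915e-6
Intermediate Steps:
l(K, z) = z*(K + z)
V(R) = -21/8 + R/8 (V(R) = (R - 21)/8 = (-21 + R)/8 = -21/8 + R/8)
T(o) = -913/5112 (T(o) = ((-21/8 + (1/8)*(-18)) + 119)/(-389 - 250) = ((-21/8 - 9/4) + 119)/(-639) = (-39/8 + 119)*(-1/639) = (913/8)*(-1/639) = -913/5112)
T(-263 + l(0, 5))/(-105588) = -913/5112/(-105588) = -913/5112*(-1/105588) = 913/539765856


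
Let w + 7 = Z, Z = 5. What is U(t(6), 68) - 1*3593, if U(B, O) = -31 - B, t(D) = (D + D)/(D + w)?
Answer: -3627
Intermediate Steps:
w = -2 (w = -7 + 5 = -2)
t(D) = 2*D/(-2 + D) (t(D) = (D + D)/(D - 2) = (2*D)/(-2 + D) = 2*D/(-2 + D))
U(t(6), 68) - 1*3593 = (-31 - 2*6/(-2 + 6)) - 1*3593 = (-31 - 2*6/4) - 3593 = (-31 - 1*3) - 3593 = (-31 - 3) - 3593 = -34 - 3593 = -3627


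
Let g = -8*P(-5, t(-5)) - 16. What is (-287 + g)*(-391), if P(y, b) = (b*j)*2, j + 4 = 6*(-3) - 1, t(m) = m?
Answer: 837913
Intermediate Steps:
j = -23 (j = -4 + (6*(-3) - 1) = -4 + (-18 - 1) = -4 - 19 = -23)
P(y, b) = -46*b (P(y, b) = (b*(-23))*2 = -23*b*2 = -46*b)
g = -1856 (g = -(-368)*(-5) - 16 = -8*230 - 16 = -1840 - 16 = -1856)
(-287 + g)*(-391) = (-287 - 1856)*(-391) = -2143*(-391) = 837913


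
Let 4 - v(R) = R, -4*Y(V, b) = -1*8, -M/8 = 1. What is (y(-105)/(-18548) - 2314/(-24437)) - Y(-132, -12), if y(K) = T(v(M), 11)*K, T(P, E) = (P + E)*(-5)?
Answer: -1158671655/453257476 ≈ -2.5563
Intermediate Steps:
M = -8 (M = -8*1 = -8)
Y(V, b) = 2 (Y(V, b) = -(-1)*8/4 = -¼*(-8) = 2)
v(R) = 4 - R
T(P, E) = -5*E - 5*P (T(P, E) = (E + P)*(-5) = -5*E - 5*P)
y(K) = -115*K (y(K) = (-5*11 - 5*(4 - 1*(-8)))*K = (-55 - 5*(4 + 8))*K = (-55 - 5*12)*K = (-55 - 60)*K = -115*K)
(y(-105)/(-18548) - 2314/(-24437)) - Y(-132, -12) = (-115*(-105)/(-18548) - 2314/(-24437)) - 1*2 = (12075*(-1/18548) - 2314*(-1/24437)) - 2 = (-12075/18548 + 2314/24437) - 2 = -252156703/453257476 - 2 = -1158671655/453257476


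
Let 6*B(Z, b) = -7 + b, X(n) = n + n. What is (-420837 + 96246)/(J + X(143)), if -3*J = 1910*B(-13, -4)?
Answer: -2921319/13079 ≈ -223.36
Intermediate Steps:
X(n) = 2*n
B(Z, b) = -7/6 + b/6 (B(Z, b) = (-7 + b)/6 = -7/6 + b/6)
J = 10505/9 (J = -1910*(-7/6 + (⅙)*(-4))/3 = -1910*(-7/6 - ⅔)/3 = -1910*(-11)/(3*6) = -⅓*(-10505/3) = 10505/9 ≈ 1167.2)
(-420837 + 96246)/(J + X(143)) = (-420837 + 96246)/(10505/9 + 2*143) = -324591/(10505/9 + 286) = -324591/13079/9 = -324591*9/13079 = -2921319/13079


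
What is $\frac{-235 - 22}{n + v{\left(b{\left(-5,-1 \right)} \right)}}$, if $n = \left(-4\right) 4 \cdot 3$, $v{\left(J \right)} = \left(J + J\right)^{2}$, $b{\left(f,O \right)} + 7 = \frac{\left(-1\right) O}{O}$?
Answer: $- \frac{257}{208} \approx -1.2356$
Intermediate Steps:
$b{\left(f,O \right)} = -8$ ($b{\left(f,O \right)} = -7 + \frac{\left(-1\right) O}{O} = -7 - 1 = -8$)
$v{\left(J \right)} = 4 J^{2}$ ($v{\left(J \right)} = \left(2 J\right)^{2} = 4 J^{2}$)
$n = -48$ ($n = \left(-16\right) 3 = -48$)
$\frac{-235 - 22}{n + v{\left(b{\left(-5,-1 \right)} \right)}} = \frac{-235 - 22}{-48 + 4 \left(-8\right)^{2}} = - \frac{257}{-48 + 4 \cdot 64} = - \frac{257}{-48 + 256} = - \frac{257}{208}$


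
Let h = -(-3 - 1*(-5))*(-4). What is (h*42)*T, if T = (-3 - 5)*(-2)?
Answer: 5376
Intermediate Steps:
T = 16 (T = -8*(-2) = 16)
h = 8 (h = -(-3 + 5)*(-4) = -1*2*(-4) = -2*(-4) = 8)
(h*42)*T = (8*42)*16 = 336*16 = 5376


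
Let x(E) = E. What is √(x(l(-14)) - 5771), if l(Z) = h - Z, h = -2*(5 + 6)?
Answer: I*√5779 ≈ 76.02*I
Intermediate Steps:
h = -22 (h = -2*11 = -22)
l(Z) = -22 - Z
√(x(l(-14)) - 5771) = √((-22 - 1*(-14)) - 5771) = √((-22 + 14) - 5771) = √(-8 - 5771) = √(-5779) = I*√5779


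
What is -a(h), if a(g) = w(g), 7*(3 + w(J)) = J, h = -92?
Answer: 113/7 ≈ 16.143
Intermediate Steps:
w(J) = -3 + J/7
a(g) = -3 + g/7
-a(h) = -(-3 + (1/7)*(-92)) = -(-3 - 92/7) = -1*(-113/7) = 113/7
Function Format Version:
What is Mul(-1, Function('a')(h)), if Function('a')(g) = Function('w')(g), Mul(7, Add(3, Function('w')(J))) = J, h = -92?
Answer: Rational(113, 7) ≈ 16.143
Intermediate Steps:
Function('w')(J) = Add(-3, Mul(Rational(1, 7), J))
Function('a')(g) = Add(-3, Mul(Rational(1, 7), g))
Mul(-1, Function('a')(h)) = Mul(-1, Add(-3, Mul(Rational(1, 7), -92))) = Mul(-1, Add(-3, Rational(-92, 7))) = Mul(-1, Rational(-113, 7)) = Rational(113, 7)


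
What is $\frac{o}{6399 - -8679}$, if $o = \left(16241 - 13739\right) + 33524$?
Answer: $\frac{18013}{7539} \approx 2.3893$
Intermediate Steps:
$o = 36026$ ($o = \left(16241 - 13739\right) + 33524 = 2502 + 33524 = 36026$)
$\frac{o}{6399 - -8679} = \frac{36026}{6399 - -8679} = \frac{36026}{6399 + 8679} = \frac{36026}{15078} = 36026 \cdot \frac{1}{15078} = \frac{18013}{7539}$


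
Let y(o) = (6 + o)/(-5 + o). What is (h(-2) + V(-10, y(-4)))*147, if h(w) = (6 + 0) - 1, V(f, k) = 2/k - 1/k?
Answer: 147/2 ≈ 73.500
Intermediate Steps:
y(o) = (6 + o)/(-5 + o)
V(f, k) = 1/k
h(w) = 5 (h(w) = 6 - 1 = 5)
(h(-2) + V(-10, y(-4)))*147 = (5 + 1/((6 - 4)/(-5 - 4)))*147 = (5 + 1/(2/(-9)))*147 = (5 + 1/(-1/9*2))*147 = (5 + 1/(-2/9))*147 = (5 - 9/2)*147 = (1/2)*147 = 147/2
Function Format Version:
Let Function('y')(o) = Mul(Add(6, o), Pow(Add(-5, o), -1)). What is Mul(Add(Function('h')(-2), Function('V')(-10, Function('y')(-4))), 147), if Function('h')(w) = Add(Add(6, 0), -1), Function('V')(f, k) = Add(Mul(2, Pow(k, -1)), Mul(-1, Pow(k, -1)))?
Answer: Rational(147, 2) ≈ 73.500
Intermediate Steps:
Function('y')(o) = Mul(Pow(Add(-5, o), -1), Add(6, o))
Function('V')(f, k) = Pow(k, -1)
Function('h')(w) = 5 (Function('h')(w) = Add(6, -1) = 5)
Mul(Add(Function('h')(-2), Function('V')(-10, Function('y')(-4))), 147) = Mul(Add(5, Pow(Mul(Pow(Add(-5, -4), -1), Add(6, -4)), -1)), 147) = Mul(Add(5, Pow(Mul(Pow(-9, -1), 2), -1)), 147) = Mul(Add(5, Pow(Mul(Rational(-1, 9), 2), -1)), 147) = Mul(Add(5, Pow(Rational(-2, 9), -1)), 147) = Mul(Add(5, Rational(-9, 2)), 147) = Mul(Rational(1, 2), 147) = Rational(147, 2)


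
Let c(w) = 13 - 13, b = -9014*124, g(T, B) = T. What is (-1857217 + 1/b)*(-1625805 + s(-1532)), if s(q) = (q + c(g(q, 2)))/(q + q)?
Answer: 6749944565503097217/2235472 ≈ 3.0195e+12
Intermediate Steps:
b = -1117736
c(w) = 0
s(q) = ½ (s(q) = (q + 0)/(q + q) = q/((2*q)) = q*(1/(2*q)) = ½)
(-1857217 + 1/b)*(-1625805 + s(-1532)) = (-1857217 + 1/(-1117736))*(-1625805 + ½) = (-1857217 - 1/1117736)*(-3251609/2) = -2075878300713/1117736*(-3251609/2) = 6749944565503097217/2235472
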